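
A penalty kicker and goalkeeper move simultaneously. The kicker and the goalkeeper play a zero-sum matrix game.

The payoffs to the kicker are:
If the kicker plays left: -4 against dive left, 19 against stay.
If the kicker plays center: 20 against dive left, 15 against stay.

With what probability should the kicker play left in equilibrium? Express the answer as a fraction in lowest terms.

Row minima are -4 and 15, so the kicker's maximin is 15; column maxima are 20 and 19, so the goalkeeper's minimax is 19. These differ, so the equilibrium is in mixed strategies.
Let the kicker play left with probability p. The goalkeeper is indifferent when −4p + 20(1−p) = 19p + 15(1−p), giving p = 5/28.

5/28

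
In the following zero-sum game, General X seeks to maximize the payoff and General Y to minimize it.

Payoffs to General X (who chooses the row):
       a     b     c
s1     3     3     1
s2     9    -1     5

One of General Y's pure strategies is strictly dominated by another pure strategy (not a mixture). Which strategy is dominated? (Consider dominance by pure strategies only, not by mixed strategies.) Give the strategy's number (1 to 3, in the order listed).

General Y prefers columns that give General X less. Compare a with c: 1 < 3, 5 < 9.
So c strictly dominates a for General Y; a is strictly dominated.

1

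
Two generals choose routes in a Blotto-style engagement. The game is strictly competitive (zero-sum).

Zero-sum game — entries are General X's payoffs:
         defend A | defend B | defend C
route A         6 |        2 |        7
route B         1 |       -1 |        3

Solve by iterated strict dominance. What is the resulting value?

Column defend A is strictly dominated by defend B for General Y (2<6, -1<1); eliminate defend A.
Row route B is strictly dominated by row route A (2>-1, 7>3); eliminate route B.
Column defend C is strictly dominated by defend B for General Y (2<7); eliminate defend C.
Only (route A, defend B) remains, with payoff 2.

2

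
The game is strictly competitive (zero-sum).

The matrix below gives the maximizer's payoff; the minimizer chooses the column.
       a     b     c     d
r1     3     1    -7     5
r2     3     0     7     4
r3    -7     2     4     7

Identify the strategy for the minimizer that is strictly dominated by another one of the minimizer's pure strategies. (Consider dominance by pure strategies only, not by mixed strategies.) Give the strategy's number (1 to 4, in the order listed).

4

The minimizer prefers columns that give the maximizer less. Compare d with a: 3 < 5, 3 < 4, -7 < 7.
So a strictly dominates d for the minimizer; d is strictly dominated.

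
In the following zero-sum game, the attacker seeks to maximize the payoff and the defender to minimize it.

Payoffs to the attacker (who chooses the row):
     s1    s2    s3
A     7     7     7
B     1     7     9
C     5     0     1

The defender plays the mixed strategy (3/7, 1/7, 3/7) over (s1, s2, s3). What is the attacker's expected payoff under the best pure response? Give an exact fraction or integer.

7

A: (7)·(3/7) + (7)·(1/7) + (7)·(3/7) = 7.
B: (1)·(3/7) + (7)·(1/7) + (9)·(3/7) = 37/7.
C: (5)·(3/7) + (0)·(1/7) + (1)·(3/7) = 18/7.
The best pure response is A with expected payoff 7.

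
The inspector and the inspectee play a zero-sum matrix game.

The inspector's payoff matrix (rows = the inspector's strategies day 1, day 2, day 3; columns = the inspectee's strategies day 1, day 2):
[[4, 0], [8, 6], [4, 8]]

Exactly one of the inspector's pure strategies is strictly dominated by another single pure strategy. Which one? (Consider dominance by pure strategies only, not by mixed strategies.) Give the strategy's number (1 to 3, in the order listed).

Compare day 1 with day 2: 8 > 4, 6 > 0.
So day 2 strictly dominates day 1 for the inspector; day 1 is strictly dominated.

1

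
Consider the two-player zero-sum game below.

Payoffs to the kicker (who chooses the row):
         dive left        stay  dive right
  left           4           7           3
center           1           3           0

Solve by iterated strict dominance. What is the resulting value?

3

Column dive left is strictly dominated by dive right for the goalkeeper (3<4, 0<1); eliminate dive left.
Row center is strictly dominated by row left (7>3, 3>0); eliminate center.
Column stay is strictly dominated by dive right for the goalkeeper (3<7); eliminate stay.
Only (left, dive right) remains, with payoff 3.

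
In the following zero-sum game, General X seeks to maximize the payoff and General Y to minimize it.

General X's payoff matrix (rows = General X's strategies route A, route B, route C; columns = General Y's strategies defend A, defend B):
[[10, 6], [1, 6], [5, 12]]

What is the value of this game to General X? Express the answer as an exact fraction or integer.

Row route B is strictly dominated by row route C, so General X never plays it.
The remaining 2×2 game on (route A, route C) × (defend A, defend B) has no saddle point. Let General X play route A with probability p; indifference gives 10p + 5(1−p) = 6p + 12(1−p), so p = 7/11.
Similarly General Y's optimal q on defend A is 6/11, and the value is 10·(6/11) + (6)·(5/11) = 90/11.

90/11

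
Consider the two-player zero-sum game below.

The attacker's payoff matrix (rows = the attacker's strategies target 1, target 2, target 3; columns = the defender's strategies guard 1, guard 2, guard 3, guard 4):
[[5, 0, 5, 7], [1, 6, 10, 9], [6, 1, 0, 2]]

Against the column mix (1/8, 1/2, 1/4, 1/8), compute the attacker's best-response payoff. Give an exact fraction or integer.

target 1: (5)·(1/8) + (0)·(1/2) + (5)·(1/4) + (7)·(1/8) = 11/4.
target 2: (1)·(1/8) + (6)·(1/2) + (10)·(1/4) + (9)·(1/8) = 27/4.
target 3: (6)·(1/8) + (1)·(1/2) + (0)·(1/4) + (2)·(1/8) = 3/2.
The best pure response is target 2 with expected payoff 27/4.

27/4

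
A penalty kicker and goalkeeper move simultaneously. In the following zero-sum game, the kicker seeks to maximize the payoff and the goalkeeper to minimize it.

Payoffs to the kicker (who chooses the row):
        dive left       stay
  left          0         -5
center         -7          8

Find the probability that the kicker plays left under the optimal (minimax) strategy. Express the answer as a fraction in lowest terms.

3/4

Row minima are -5 and -7, so the kicker's maximin is -5; column maxima are 0 and 8, so the goalkeeper's minimax is 0. These differ, so the equilibrium is in mixed strategies.
Let the kicker play left with probability p. The goalkeeper is indifferent when −7(1−p) = −5p + 8(1−p), giving p = 3/4.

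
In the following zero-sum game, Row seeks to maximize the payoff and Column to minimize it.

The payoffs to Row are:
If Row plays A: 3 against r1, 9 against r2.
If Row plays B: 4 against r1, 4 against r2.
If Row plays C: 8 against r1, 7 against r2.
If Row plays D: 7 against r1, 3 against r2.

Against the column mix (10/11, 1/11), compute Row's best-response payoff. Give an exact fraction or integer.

87/11

A: (3)·(10/11) + (9)·(1/11) = 39/11.
B: (4)·(10/11) + (4)·(1/11) = 4.
C: (8)·(10/11) + (7)·(1/11) = 87/11.
D: (7)·(10/11) + (3)·(1/11) = 73/11.
The best pure response is C with expected payoff 87/11.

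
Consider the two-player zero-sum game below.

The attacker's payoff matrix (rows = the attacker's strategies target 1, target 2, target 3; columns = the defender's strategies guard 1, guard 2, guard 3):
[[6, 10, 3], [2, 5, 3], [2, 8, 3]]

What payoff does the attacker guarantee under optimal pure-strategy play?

Row minima: 3, 2, 2 → the attacker's maximin is 3.
Column maxima: 6, 10, 3 → the defender's minimax is 3.
They coincide at (target 1, guard 3), so the value is 3.

3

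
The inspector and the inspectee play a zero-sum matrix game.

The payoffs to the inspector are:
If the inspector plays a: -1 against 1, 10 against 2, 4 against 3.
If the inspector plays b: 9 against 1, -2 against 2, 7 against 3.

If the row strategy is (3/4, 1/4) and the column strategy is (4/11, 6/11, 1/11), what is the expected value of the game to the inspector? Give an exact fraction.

211/44

Against (4/11, 6/11, 1/11), each row's expected payoff is a: 60/11; b: 31/11.
Taking the (3/4, 1/4)-weighted average: (3/4)·(60/11) + (1/4)·(31/11) = 211/44.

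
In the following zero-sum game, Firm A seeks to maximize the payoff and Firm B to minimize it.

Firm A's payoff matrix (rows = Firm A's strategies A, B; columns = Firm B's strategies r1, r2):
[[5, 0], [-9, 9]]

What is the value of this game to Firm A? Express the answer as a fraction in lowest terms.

45/23

Row minima are 0 and -9, so Firm A's maximin is 0; column maxima are 5 and 9, so Firm B's minimax is 5. These differ, so the equilibrium is in mixed strategies.
Let Firm A play A with probability p. Firm B is indifferent when 5p − 9(1−p) = 9(1−p), giving p = 18/23.
Let Firm B play r1 with probability q. Firm A is indifferent when 5q = −9q + 9(1−q), giving q = 9/23.
The value is 5·(9/23) + (0)·(14/23) = 45/23.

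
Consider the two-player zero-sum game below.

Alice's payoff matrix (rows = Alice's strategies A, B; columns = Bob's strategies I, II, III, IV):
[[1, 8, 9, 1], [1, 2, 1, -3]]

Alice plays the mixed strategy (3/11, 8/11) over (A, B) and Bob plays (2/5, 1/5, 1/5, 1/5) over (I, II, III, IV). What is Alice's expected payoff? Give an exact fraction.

Against (2/5, 1/5, 1/5, 1/5), each row's expected payoff is A: 4; B: 2/5.
Taking the (3/11, 8/11)-weighted average: (3/11)·(4) + (8/11)·(2/5) = 76/55.

76/55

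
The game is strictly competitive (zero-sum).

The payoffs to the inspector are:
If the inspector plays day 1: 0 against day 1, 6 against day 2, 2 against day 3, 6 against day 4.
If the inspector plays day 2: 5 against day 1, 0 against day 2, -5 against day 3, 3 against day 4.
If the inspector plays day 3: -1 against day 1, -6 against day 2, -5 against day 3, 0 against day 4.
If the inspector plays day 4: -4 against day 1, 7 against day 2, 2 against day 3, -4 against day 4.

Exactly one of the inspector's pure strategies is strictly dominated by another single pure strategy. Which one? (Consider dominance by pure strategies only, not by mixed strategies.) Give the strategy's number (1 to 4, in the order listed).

Compare day 3 with day 1: 0 > -1, 6 > -6, 2 > -5, 6 > 0.
So day 1 strictly dominates day 3 for the inspector; day 3 is strictly dominated.

3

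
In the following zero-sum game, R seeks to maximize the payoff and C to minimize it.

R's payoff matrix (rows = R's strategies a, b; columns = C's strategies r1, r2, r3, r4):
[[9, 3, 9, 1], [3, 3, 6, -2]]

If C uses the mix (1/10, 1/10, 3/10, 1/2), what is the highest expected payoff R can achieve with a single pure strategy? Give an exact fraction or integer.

a: (9)·(1/10) + (3)·(1/10) + (9)·(3/10) + (1)·(1/2) = 22/5.
b: (3)·(1/10) + (3)·(1/10) + (6)·(3/10) + (-2)·(1/2) = 7/5.
The best pure response is a with expected payoff 22/5.

22/5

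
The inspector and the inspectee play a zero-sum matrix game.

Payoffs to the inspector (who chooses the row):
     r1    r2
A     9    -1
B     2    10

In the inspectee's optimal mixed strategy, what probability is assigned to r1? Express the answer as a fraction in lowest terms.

Row minima are -1 and 2, so the inspector's maximin is 2; column maxima are 9 and 10, so the inspectee's minimax is 9. These differ, so the equilibrium is in mixed strategies.
Let the inspectee play r1 with probability q. The inspector is indifferent when 9q − (1−q) = 2q + 10(1−q), giving q = 11/18.

11/18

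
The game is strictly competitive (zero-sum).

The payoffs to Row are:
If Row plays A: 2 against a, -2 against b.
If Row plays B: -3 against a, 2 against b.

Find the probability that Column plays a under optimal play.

4/9

Row minima are -2 and -3, so Row's maximin is -2; column maxima are 2 and 2, so Column's minimax is 2. These differ, so the equilibrium is in mixed strategies.
Let Column play a with probability q. Row is indifferent when 2q − 2(1−q) = −3q + 2(1−q), giving q = 4/9.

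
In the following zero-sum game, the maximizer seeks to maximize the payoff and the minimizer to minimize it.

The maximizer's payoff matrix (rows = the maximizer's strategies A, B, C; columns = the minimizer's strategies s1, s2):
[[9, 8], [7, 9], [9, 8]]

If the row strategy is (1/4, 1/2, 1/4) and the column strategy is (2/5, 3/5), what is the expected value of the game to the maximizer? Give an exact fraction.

83/10

Against (2/5, 3/5), each row's expected payoff is A: 42/5; B: 41/5; C: 42/5.
Taking the (1/4, 1/2, 1/4)-weighted average: (1/4)·(42/5) + (1/2)·(41/5) + (1/4)·(42/5) = 83/10.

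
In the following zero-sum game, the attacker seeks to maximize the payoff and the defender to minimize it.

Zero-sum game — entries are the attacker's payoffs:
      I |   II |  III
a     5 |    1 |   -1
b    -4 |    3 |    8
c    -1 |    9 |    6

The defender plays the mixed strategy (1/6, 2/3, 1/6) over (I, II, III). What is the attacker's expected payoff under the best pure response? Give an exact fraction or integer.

a: (5)·(1/6) + (1)·(2/3) + (-1)·(1/6) = 4/3.
b: (-4)·(1/6) + (3)·(2/3) + (8)·(1/6) = 8/3.
c: (-1)·(1/6) + (9)·(2/3) + (6)·(1/6) = 41/6.
The best pure response is c with expected payoff 41/6.

41/6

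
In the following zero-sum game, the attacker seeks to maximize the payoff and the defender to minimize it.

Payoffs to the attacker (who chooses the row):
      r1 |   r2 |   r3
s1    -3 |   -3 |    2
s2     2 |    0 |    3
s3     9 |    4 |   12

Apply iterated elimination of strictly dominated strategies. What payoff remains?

4

Row s1 is strictly dominated by row s2 (2>-3, 0>-3, 3>2); eliminate s1.
Row s2 is strictly dominated by row s3 (9>2, 4>0, 12>3); eliminate s2.
Column r3 is strictly dominated by r1 for the defender (9<12); eliminate r3.
Column r1 is strictly dominated by r2 for the defender (4<9); eliminate r1.
Only (s3, r2) remains, with payoff 4.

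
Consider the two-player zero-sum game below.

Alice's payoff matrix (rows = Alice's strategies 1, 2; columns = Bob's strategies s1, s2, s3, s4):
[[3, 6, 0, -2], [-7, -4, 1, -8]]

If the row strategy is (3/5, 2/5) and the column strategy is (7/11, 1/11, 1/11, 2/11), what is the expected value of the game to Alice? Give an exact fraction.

Against (7/11, 1/11, 1/11, 2/11), each row's expected payoff is 1: 23/11; 2: -68/11.
Taking the (3/5, 2/5)-weighted average: (3/5)·(23/11) + (2/5)·(-68/11) = -67/55.

-67/55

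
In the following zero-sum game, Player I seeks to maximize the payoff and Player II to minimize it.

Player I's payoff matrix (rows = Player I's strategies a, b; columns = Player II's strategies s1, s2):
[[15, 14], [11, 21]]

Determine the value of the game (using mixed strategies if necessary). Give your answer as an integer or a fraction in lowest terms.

161/11

Row minima are 14 and 11, so Player I's maximin is 14; column maxima are 15 and 21, so Player II's minimax is 15. These differ, so the equilibrium is in mixed strategies.
Let Player I play a with probability p. Player II is indifferent when 15p + 11(1−p) = 14p + 21(1−p), giving p = 10/11.
Let Player II play s1 with probability q. Player I is indifferent when 15q + 14(1−q) = 11q + 21(1−q), giving q = 7/11.
The value is 15·(7/11) + (14)·(4/11) = 161/11.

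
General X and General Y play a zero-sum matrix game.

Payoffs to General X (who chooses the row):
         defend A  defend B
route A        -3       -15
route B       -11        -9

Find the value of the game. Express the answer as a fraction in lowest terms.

-69/7

Row minima are -15 and -11, so General X's maximin is -11; column maxima are -3 and -9, so General Y's minimax is -9. These differ, so the equilibrium is in mixed strategies.
Let General X play route A with probability p. General Y is indifferent when −3p − 11(1−p) = −15p − 9(1−p), giving p = 1/7.
Let General Y play defend A with probability q. General X is indifferent when −3q − 15(1−q) = −11q − 9(1−q), giving q = 3/7.
The value is -3·(3/7) + (-15)·(4/7) = -69/7.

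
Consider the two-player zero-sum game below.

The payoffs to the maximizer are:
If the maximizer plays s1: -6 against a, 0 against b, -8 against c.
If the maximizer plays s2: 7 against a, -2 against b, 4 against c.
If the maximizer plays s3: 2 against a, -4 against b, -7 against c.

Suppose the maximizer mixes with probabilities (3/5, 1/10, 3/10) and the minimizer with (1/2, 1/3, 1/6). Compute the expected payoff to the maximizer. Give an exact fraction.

Against (1/2, 1/3, 1/6), each row's expected payoff is s1: -13/3; s2: 7/2; s3: -3/2.
Taking the (3/5, 1/10, 3/10)-weighted average: (3/5)·(-13/3) + (1/10)·(7/2) + (3/10)·(-3/2) = -27/10.

-27/10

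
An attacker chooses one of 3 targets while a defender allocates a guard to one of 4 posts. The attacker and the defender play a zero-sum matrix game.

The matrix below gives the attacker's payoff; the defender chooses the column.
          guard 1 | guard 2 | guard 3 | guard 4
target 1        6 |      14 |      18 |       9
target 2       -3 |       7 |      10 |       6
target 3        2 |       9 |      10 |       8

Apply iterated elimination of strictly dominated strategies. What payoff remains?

6

Row target 3 is strictly dominated by row target 1 (6>2, 14>9, 18>10, 9>8); eliminate target 3.
Row target 2 is strictly dominated by row target 1 (6>-3, 14>7, 18>10, 9>6); eliminate target 2.
Column guard 3 is strictly dominated by guard 1 for the defender (6<18); eliminate guard 3.
Column guard 4 is strictly dominated by guard 1 for the defender (6<9); eliminate guard 4.
Column guard 2 is strictly dominated by guard 1 for the defender (6<14); eliminate guard 2.
Only (target 1, guard 1) remains, with payoff 6.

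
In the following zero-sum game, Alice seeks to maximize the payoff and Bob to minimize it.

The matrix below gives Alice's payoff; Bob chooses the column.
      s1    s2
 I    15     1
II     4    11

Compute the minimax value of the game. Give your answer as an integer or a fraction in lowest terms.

Row minima are 1 and 4, so Alice's maximin is 4; column maxima are 15 and 11, so Bob's minimax is 11. These differ, so the equilibrium is in mixed strategies.
Let Alice play I with probability p. Bob is indifferent when 15p + 4(1−p) = p + 11(1−p), giving p = 1/3.
Let Bob play s1 with probability q. Alice is indifferent when 15q + (1−q) = 4q + 11(1−q), giving q = 10/21.
The value is 15·(10/21) + (1)·(11/21) = 23/3.

23/3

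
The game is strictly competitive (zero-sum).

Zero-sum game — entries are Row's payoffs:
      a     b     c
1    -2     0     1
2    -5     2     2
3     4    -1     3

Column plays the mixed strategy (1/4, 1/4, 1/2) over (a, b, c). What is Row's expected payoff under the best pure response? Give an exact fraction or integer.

1: (-2)·(1/4) + (0)·(1/4) + (1)·(1/2) = 0.
2: (-5)·(1/4) + (2)·(1/4) + (2)·(1/2) = 1/4.
3: (4)·(1/4) + (-1)·(1/4) + (3)·(1/2) = 9/4.
The best pure response is 3 with expected payoff 9/4.

9/4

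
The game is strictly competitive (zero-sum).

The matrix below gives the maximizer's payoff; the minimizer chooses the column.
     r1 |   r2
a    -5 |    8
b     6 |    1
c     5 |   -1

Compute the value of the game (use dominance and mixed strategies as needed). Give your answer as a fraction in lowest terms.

Row c is strictly dominated by row b, so the maximizer never plays it.
The remaining 2×2 game on (a, b) × (r1, r2) has no saddle point. Let the maximizer play a with probability p; indifference gives −5p + 6(1−p) = 8p + (1−p), so p = 5/18.
Similarly the minimizer's optimal q on r1 is 7/18, and the value is -5·(7/18) + (8)·(11/18) = 53/18.

53/18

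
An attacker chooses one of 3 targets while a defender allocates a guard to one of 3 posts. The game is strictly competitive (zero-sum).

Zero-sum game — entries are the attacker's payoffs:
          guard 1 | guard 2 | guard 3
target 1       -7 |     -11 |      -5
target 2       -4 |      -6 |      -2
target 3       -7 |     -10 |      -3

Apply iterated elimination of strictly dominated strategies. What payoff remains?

Row target 3 is strictly dominated by row target 2 (-4>-7, -6>-10, -2>-3); eliminate target 3.
Row target 1 is strictly dominated by row target 2 (-4>-7, -6>-11, -2>-5); eliminate target 1.
Column guard 1 is strictly dominated by guard 2 for the defender (-6<-4); eliminate guard 1.
Column guard 3 is strictly dominated by guard 2 for the defender (-6<-2); eliminate guard 3.
Only (target 2, guard 2) remains, with payoff -6.

-6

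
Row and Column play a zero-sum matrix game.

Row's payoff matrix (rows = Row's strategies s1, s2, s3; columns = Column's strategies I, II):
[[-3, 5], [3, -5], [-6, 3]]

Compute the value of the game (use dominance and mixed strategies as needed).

Row s3 is strictly dominated by row s1, so Row never plays it.
The remaining 2×2 game on (s1, s2) × (I, II) has no saddle point. Let Row play s1 with probability p; indifference gives −3p + 3(1−p) = 5p − 5(1−p), so p = 1/2.
Similarly Column's optimal q on I is 5/8, and the value is -3·(5/8) + (5)·(3/8) = 0.

0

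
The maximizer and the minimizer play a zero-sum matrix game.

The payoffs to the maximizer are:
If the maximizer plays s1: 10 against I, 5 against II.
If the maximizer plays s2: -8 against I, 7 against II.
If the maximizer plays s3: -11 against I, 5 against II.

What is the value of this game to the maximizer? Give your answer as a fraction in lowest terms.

Row s3 is strictly dominated by row s2, so the maximizer never plays it.
The remaining 2×2 game on (s1, s2) × (I, II) has no saddle point. Let the maximizer play s1 with probability p; indifference gives 10p − 8(1−p) = 5p + 7(1−p), so p = 3/4.
Similarly the minimizer's optimal q on I is 1/10, and the value is 10·(1/10) + (5)·(9/10) = 11/2.

11/2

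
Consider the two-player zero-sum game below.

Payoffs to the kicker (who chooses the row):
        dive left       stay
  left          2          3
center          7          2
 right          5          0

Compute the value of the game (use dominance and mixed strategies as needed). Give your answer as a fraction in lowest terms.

17/6

Row right is strictly dominated by row center, so the kicker never plays it.
The remaining 2×2 game on (left, center) × (dive left, stay) has no saddle point. Let the kicker play left with probability p; indifference gives 2p + 7(1−p) = 3p + 2(1−p), so p = 5/6.
Similarly the goalkeeper's optimal q on dive left is 1/6, and the value is 2·(1/6) + (3)·(5/6) = 17/6.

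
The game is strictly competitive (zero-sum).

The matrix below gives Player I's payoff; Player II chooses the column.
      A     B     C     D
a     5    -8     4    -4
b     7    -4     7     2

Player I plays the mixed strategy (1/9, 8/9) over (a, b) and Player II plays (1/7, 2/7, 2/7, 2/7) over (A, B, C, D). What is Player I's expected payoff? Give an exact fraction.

Against (1/7, 2/7, 2/7, 2/7), each row's expected payoff is a: -11/7; b: 17/7.
Taking the (1/9, 8/9)-weighted average: (1/9)·(-11/7) + (8/9)·(17/7) = 125/63.

125/63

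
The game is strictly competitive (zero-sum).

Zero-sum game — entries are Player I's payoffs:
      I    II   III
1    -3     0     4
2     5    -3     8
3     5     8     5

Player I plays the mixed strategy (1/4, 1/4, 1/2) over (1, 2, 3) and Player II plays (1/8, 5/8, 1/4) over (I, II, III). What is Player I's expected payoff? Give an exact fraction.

Against (1/8, 5/8, 1/4), each row's expected payoff is 1: 5/8; 2: 3/4; 3: 55/8.
Taking the (1/4, 1/4, 1/2)-weighted average: (1/4)·(5/8) + (1/4)·(3/4) + (1/2)·(55/8) = 121/32.

121/32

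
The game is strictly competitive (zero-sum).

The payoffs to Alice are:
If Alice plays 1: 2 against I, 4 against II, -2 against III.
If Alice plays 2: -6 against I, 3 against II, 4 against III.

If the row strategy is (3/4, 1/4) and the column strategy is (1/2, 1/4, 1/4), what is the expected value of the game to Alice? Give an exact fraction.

Against (1/2, 1/4, 1/4), each row's expected payoff is 1: 3/2; 2: -5/4.
Taking the (3/4, 1/4)-weighted average: (3/4)·(3/2) + (1/4)·(-5/4) = 13/16.

13/16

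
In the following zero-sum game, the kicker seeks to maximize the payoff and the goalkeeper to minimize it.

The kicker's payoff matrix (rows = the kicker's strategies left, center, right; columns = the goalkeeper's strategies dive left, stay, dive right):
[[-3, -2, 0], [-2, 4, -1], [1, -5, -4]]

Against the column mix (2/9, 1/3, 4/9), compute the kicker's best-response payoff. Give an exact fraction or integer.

left: (-3)·(2/9) + (-2)·(1/3) + (0)·(4/9) = -4/3.
center: (-2)·(2/9) + (4)·(1/3) + (-1)·(4/9) = 4/9.
right: (1)·(2/9) + (-5)·(1/3) + (-4)·(4/9) = -29/9.
The best pure response is center with expected payoff 4/9.

4/9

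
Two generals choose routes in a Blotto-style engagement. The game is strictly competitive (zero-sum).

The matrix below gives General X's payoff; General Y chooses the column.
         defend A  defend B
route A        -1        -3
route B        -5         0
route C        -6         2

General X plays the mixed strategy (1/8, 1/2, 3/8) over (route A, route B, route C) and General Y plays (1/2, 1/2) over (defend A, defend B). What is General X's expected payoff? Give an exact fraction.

-9/4

Against (1/2, 1/2), each row's expected payoff is route A: -2; route B: -5/2; route C: -2.
Taking the (1/8, 1/2, 3/8)-weighted average: (1/8)·(-2) + (1/2)·(-5/2) + (3/8)·(-2) = -9/4.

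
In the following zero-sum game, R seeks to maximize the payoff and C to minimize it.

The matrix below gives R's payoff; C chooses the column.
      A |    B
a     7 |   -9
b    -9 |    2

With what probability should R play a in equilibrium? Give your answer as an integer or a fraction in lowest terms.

11/27

Row minima are -9 and -9, so R's maximin is -9; column maxima are 7 and 2, so C's minimax is 2. These differ, so the equilibrium is in mixed strategies.
Let R play a with probability p. C is indifferent when 7p − 9(1−p) = −9p + 2(1−p), giving p = 11/27.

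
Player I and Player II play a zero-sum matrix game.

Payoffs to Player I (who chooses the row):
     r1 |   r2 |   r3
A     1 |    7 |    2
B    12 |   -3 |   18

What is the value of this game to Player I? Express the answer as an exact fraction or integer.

29/7

Column r3 is strictly dominated by r1 for Player II (it gives Player I more in every row).
The remaining 2×2 game on (A, B) × (r1, r2) has no saddle point. Let Player I play A with probability p; indifference gives p + 12(1−p) = 7p − 3(1−p), so p = 5/7.
Similarly Player II's optimal q on r1 is 10/21, and the value is 1·(10/21) + (7)·(11/21) = 29/7.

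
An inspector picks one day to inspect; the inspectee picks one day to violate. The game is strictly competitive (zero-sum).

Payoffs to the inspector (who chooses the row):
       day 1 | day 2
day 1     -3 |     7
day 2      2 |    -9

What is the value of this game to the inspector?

Row minima are -3 and -9, so the inspector's maximin is -3; column maxima are 2 and 7, so the inspectee's minimax is 2. These differ, so the equilibrium is in mixed strategies.
Let the inspector play day 1 with probability p. The inspectee is indifferent when −3p + 2(1−p) = 7p − 9(1−p), giving p = 11/21.
Let the inspectee play day 1 with probability q. The inspector is indifferent when −3q + 7(1−q) = 2q − 9(1−q), giving q = 16/21.
The value is -3·(16/21) + (7)·(5/21) = -13/21.

-13/21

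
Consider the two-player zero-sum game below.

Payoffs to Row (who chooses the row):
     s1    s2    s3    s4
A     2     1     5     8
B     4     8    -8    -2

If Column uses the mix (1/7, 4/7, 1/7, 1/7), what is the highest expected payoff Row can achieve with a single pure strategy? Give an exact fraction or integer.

A: (2)·(1/7) + (1)·(4/7) + (5)·(1/7) + (8)·(1/7) = 19/7.
B: (4)·(1/7) + (8)·(4/7) + (-8)·(1/7) + (-2)·(1/7) = 26/7.
The best pure response is B with expected payoff 26/7.

26/7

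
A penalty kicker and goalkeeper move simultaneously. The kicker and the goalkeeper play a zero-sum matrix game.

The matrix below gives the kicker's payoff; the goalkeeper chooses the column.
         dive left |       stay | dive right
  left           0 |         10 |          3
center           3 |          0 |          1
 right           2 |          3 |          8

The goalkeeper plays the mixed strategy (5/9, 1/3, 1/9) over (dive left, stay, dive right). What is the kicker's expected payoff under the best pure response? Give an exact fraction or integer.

11/3

left: (0)·(5/9) + (10)·(1/3) + (3)·(1/9) = 11/3.
center: (3)·(5/9) + (0)·(1/3) + (1)·(1/9) = 16/9.
right: (2)·(5/9) + (3)·(1/3) + (8)·(1/9) = 3.
The best pure response is left with expected payoff 11/3.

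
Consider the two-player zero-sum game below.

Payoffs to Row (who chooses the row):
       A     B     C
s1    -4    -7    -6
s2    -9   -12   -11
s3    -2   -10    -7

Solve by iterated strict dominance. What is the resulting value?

-7

Row s2 is strictly dominated by row s1 (-4>-9, -7>-12, -6>-11); eliminate s2.
Column A is strictly dominated by B for Column (-7<-4, -10<-2); eliminate A.
Row s3 is strictly dominated by row s1 (-7>-10, -6>-7); eliminate s3.
Column C is strictly dominated by B for Column (-7<-6); eliminate C.
Only (s1, B) remains, with payoff -7.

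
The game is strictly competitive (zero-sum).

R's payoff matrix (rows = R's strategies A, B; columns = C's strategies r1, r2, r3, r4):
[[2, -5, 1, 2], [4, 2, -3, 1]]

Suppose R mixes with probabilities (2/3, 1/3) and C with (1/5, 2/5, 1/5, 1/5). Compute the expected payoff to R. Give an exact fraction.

Against (1/5, 2/5, 1/5, 1/5), each row's expected payoff is A: -1; B: 6/5.
Taking the (2/3, 1/3)-weighted average: (2/3)·(-1) + (1/3)·(6/5) = -4/15.

-4/15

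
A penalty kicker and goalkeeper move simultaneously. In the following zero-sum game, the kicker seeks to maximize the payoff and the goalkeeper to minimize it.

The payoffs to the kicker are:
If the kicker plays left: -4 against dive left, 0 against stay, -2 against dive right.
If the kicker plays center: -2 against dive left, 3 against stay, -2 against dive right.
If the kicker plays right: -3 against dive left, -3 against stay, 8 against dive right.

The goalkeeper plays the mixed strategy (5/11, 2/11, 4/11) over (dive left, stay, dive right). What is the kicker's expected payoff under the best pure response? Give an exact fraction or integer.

left: (-4)·(5/11) + (0)·(2/11) + (-2)·(4/11) = -28/11.
center: (-2)·(5/11) + (3)·(2/11) + (-2)·(4/11) = -12/11.
right: (-3)·(5/11) + (-3)·(2/11) + (8)·(4/11) = 1.
The best pure response is right with expected payoff 1.

1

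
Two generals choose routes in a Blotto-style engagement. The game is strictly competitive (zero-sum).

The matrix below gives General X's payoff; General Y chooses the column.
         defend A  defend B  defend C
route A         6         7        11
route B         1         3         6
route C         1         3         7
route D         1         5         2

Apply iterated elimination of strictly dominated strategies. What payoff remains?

6

Row route C is strictly dominated by row route A (6>1, 7>3, 11>7); eliminate route C.
Column defend B is strictly dominated by defend A for General Y (6<7, 1<3, 1<5); eliminate defend B.
Row route B is strictly dominated by row route A (6>1, 11>6); eliminate route B.
Row route D is strictly dominated by row route A (6>1, 11>2); eliminate route D.
Column defend C is strictly dominated by defend A for General Y (6<11); eliminate defend C.
Only (route A, defend A) remains, with payoff 6.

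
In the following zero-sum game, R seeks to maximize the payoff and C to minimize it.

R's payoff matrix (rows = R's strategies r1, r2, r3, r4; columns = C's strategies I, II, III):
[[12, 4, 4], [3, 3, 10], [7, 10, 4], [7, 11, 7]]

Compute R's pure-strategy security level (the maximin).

7

The worst-case payoff for each row is r1: 4, r2: 3, r3: 4, r4: 7.
The best of these is 7.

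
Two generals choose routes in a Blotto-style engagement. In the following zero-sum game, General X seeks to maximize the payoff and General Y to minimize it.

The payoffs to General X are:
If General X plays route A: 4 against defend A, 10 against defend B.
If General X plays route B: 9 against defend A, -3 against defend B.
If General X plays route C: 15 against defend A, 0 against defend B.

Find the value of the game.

50/7

Row route B is strictly dominated by row route C, so General X never plays it.
The remaining 2×2 game on (route A, route C) × (defend A, defend B) has no saddle point. Let General X play route A with probability p; indifference gives 4p + 15(1−p) = 10p, so p = 5/7.
Similarly General Y's optimal q on defend A is 10/21, and the value is 4·(10/21) + (10)·(11/21) = 50/7.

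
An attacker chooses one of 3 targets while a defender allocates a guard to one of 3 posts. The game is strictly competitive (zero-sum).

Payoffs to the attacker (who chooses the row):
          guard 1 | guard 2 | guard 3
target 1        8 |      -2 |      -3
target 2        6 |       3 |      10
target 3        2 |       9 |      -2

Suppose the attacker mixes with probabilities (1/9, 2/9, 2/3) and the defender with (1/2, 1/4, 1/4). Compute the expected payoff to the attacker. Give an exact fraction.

Against (1/2, 1/4, 1/4), each row's expected payoff is target 1: 11/4; target 2: 25/4; target 3: 11/4.
Taking the (1/9, 2/9, 2/3)-weighted average: (1/9)·(11/4) + (2/9)·(25/4) + (2/3)·(11/4) = 127/36.

127/36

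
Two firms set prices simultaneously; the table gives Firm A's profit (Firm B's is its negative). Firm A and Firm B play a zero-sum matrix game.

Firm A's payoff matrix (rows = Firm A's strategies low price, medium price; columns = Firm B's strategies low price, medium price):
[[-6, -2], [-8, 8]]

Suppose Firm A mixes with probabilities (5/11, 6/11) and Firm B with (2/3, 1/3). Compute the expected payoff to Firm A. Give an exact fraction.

-118/33

Against (2/3, 1/3), each row's expected payoff is low price: -14/3; medium price: -8/3.
Taking the (5/11, 6/11)-weighted average: (5/11)·(-14/3) + (6/11)·(-8/3) = -118/33.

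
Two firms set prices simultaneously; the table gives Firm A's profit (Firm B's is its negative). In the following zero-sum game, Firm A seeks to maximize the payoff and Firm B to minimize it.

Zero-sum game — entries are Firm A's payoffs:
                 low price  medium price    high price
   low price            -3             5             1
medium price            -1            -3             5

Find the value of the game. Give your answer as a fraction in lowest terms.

-7/5

Column high price is strictly dominated by low price for Firm B (it gives Firm A more in every row).
The remaining 2×2 game on (low price, medium price) × (low price, medium price) has no saddle point. Let Firm A play low price with probability p; indifference gives −3p − (1−p) = 5p − 3(1−p), so p = 1/5.
Similarly Firm B's optimal q on low price is 4/5, and the value is -3·(4/5) + (5)·(1/5) = -7/5.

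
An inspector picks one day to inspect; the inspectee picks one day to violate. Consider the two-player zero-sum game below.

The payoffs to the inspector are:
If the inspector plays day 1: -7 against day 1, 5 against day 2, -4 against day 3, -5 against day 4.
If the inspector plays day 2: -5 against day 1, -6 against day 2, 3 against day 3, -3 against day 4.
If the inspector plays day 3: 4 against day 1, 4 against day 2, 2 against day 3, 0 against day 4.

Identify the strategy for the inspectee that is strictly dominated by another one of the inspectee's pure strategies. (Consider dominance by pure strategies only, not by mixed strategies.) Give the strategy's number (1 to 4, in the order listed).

3

The inspectee prefers columns that give the inspector less. Compare day 3 with day 4: -5 < -4, -3 < 3, 0 < 2.
So day 4 strictly dominates day 3 for the inspectee; day 3 is strictly dominated.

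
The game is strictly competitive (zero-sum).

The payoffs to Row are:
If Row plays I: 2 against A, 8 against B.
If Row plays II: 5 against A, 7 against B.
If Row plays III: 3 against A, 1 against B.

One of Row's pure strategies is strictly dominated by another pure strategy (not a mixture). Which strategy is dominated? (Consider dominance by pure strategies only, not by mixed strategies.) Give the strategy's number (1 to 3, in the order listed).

Compare III with II: 5 > 3, 7 > 1.
So II strictly dominates III for Row; III is strictly dominated.

3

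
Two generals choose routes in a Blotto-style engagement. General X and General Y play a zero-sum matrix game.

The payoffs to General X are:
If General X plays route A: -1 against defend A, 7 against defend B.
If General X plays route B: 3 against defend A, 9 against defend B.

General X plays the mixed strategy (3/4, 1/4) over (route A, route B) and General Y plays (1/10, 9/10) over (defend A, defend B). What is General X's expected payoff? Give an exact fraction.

Against (1/10, 9/10), each row's expected payoff is route A: 31/5; route B: 42/5.
Taking the (3/4, 1/4)-weighted average: (3/4)·(31/5) + (1/4)·(42/5) = 27/4.

27/4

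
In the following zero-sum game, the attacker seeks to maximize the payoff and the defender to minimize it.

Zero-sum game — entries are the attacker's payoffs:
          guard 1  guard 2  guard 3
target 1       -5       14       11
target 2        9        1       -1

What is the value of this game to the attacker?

47/13

Column guard 2 is strictly dominated by guard 3 for the defender (it gives the attacker more in every row).
The remaining 2×2 game on (target 1, target 2) × (guard 1, guard 3) has no saddle point. Let the attacker play target 1 with probability p; indifference gives −5p + 9(1−p) = 11p − (1−p), so p = 5/13.
Similarly the defender's optimal q on guard 1 is 6/13, and the value is -5·(6/13) + (11)·(7/13) = 47/13.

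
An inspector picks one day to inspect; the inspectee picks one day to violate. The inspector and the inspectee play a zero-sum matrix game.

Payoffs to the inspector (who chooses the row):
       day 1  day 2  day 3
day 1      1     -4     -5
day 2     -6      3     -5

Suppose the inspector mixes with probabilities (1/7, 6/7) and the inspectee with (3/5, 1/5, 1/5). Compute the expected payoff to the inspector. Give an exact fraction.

-18/5

Against (3/5, 1/5, 1/5), each row's expected payoff is day 1: -6/5; day 2: -4.
Taking the (1/7, 6/7)-weighted average: (1/7)·(-6/5) + (6/7)·(-4) = -18/5.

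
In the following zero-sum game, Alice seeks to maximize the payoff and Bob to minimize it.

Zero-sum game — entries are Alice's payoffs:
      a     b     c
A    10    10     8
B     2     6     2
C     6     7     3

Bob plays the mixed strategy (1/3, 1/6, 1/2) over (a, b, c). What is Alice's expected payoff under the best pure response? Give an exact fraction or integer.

9

A: (10)·(1/3) + (10)·(1/6) + (8)·(1/2) = 9.
B: (2)·(1/3) + (6)·(1/6) + (2)·(1/2) = 8/3.
C: (6)·(1/3) + (7)·(1/6) + (3)·(1/2) = 14/3.
The best pure response is A with expected payoff 9.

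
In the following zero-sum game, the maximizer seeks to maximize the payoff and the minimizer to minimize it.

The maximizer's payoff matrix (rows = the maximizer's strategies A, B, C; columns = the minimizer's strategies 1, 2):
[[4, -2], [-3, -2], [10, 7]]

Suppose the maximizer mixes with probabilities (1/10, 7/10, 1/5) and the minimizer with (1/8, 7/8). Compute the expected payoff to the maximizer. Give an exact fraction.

-11/80

Against (1/8, 7/8), each row's expected payoff is A: -5/4; B: -17/8; C: 59/8.
Taking the (1/10, 7/10, 1/5)-weighted average: (1/10)·(-5/4) + (7/10)·(-17/8) + (1/5)·(59/8) = -11/80.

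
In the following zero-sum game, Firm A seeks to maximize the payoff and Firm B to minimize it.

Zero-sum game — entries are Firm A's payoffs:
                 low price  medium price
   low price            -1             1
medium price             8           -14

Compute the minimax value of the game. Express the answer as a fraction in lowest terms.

Row minima are -1 and -14, so Firm A's maximin is -1; column maxima are 8 and 1, so Firm B's minimax is 1. These differ, so the equilibrium is in mixed strategies.
Let Firm A play low price with probability p. Firm B is indifferent when −p + 8(1−p) = p − 14(1−p), giving p = 11/12.
Let Firm B play low price with probability q. Firm A is indifferent when −q + (1−q) = 8q − 14(1−q), giving q = 5/8.
The value is -1·(5/8) + (1)·(3/8) = -1/4.

-1/4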